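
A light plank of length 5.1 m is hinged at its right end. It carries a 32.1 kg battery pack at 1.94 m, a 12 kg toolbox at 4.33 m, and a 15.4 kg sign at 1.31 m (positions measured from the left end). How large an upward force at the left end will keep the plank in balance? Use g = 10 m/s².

About the right end:
Battery pack: 32.1 × 10 = 321 N down at 1.94 m → arm 3.16 m, τ = 321 × 3.16 = 1014 N·m counterclockwise.
Toolbox: 12 × 10 = 120 N down at 4.33 m → arm 0.77 m, τ = 120 × 0.77 = 92.4 N·m counterclockwise.
Sign: 15.4 × 10 = 154 N down at 1.31 m → arm 3.79 m, τ = 154 × 3.79 = 583.7 N·m counterclockwise.
Net moment of the loads = 1690 N·m counterclockwise.
The upward force F acts at the left end, arm 5.1 m, giving F × 5.1 clockwise.
For rotational equilibrium, F × 5.1 = 1690, so F = 1690 / 5.1 = 331 N.

F ≈ 331 N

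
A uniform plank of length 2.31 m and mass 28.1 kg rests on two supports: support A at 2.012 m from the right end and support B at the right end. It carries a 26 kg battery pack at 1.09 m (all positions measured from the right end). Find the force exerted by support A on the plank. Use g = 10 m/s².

R_A ≈ 302 N

Take moments about support B.
Beam weight: 28.1 × 10 = 281 N down at 1.155 m → arm 1.155 m, τ = 281 × 1.155 = 324.6 N·m counterclockwise.
Battery pack: 26 × 10 = 260 N down at 1.09 m → arm 1.09 m, τ = 260 × 1.09 = 283.4 N·m counterclockwise.
Net load moment about support B = 608 N·m counterclockwise.
Reaction R at support A is upward at 2.012 m, arm 2.012 m → moment R × 2.012 clockwise.
Στ = 0 ⇒ R × 2.012 = 608 ⇒ R = 302 N.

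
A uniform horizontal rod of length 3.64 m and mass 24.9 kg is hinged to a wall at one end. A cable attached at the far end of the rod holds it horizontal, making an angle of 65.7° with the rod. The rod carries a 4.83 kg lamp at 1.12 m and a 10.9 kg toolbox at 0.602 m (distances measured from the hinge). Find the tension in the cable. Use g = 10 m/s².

T ≈ 173 N

Taking torques about the hinge:
Beam weight: 24.9 × 10 = 249 N down at 1.82 m → arm 1.82 m, τ = 249 × 1.82 = 453.2 N·m clockwise.
Lamp: 4.83 × 10 = 48.3 N down at 1.12 m → arm 1.12 m, τ = 48.3 × 1.12 = 54.1 N·m clockwise.
Toolbox: 10.9 × 10 = 109 N down at 0.602 m → arm 0.602 m, τ = 109 × 0.602 = 65.62 N·m clockwise.
Total clockwise load moment = 572.9 N·m.
The cable tension T acts at 3.64 m; only its component perpendicular to the rod, T sinθ, produces torque. sin 65.7° = 0.9114.
Balancing moments: T × 3.64 × 0.9114 = 572.9, giving T = 572.9 / 3.317 = 173 N.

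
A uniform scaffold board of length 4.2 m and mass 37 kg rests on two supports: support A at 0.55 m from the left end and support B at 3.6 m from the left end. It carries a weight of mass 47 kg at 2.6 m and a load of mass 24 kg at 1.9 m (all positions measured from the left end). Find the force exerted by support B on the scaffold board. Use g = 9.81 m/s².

R_B ≈ 599 N

Sum moments about support A (its reaction then has zero moment arm).
Beam weight: 37 × 9.81 = 363 N down at 2.1 m → arm 1.55 m, τ = 363 × 1.55 = 562.6 N·m clockwise.
Weight: 47 × 9.81 = 461.1 N down at 2.6 m → arm 2.05 m, τ = 461.1 × 2.05 = 945.3 N·m clockwise.
Load: 24 × 9.81 = 235.4 N down at 1.9 m → arm 1.35 m, τ = 235.4 × 1.35 = 317.8 N·m clockwise.
Net load moment about support A = 1826 N·m clockwise.
Reaction R at support B is upward at 3.6 m, arm 3.05 m → moment R × 3.05 counterclockwise.
Στ = 0 ⇒ R × 3.05 = 1826 ⇒ R = 599 N.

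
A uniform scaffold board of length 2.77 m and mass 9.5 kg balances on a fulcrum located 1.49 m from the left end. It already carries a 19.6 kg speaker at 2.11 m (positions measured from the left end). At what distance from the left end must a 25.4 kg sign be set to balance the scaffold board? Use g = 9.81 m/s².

Taking torques about the fulcrum (at 1.49 m from the left end):
Beam weight: 9.5 × 9.81 = 93.2 N down at 1.385 m → arm 0.105 m, τ = 93.2 × 0.105 = 9.786 N·m counterclockwise.
Speaker: 19.6 × 9.81 = 192.3 N down at 2.11 m → arm 0.62 m, τ = 192.3 × 0.62 = 119.2 N·m clockwise.
Net moment of existing loads = 109.4 N·m clockwise.
The sign weighs 25.4 × 9.81 = 249.2 N and must supply an equal counterclockwise moment, so its lever arm about the fulcrum is 109.4 / 249.2 = 0.439 m.
That puts it at 1.49 − 0.439 = 1.05 m from the left end.

x ≈ 1.05 m from the left end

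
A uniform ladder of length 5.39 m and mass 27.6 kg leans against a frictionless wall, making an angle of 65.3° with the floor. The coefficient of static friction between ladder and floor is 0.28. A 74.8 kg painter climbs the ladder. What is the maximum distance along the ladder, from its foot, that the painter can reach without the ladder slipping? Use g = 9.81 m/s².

Taking torques about the foot of the ladder:
Ladder weight 27.6×9.81 = 270.8 N acts at 2.695 m along the ladder; its horizontal arm is 2.695·cos65.3° = 1.126 m → τ = 304.9 N·m clockwise.
Painter weight 74.8×9.81 = 733.8 N at distance d → arm d·cos65.3° → τ = 733.8·d·0.4179 clockwise.
Wall normal N at the top has arm L sinθ = 4.897 m counterclockwise, so Στ = 0 gives N·4.897 = 304.9 + 306.7·d.
ΣFy = 0 ⇒ N_floor = 1005 N, so the maximum friction is μ_s·N_floor = 0.28×1005 = 281.4 N. ΣFx = 0 ⇒ N_wall = f, so at the slipping point N = 281.4 N.
Substituting: 281.4×4.897 = 304.9 + 306.7·d ⇒ d = (1378 − 304.9) / 306.7 = 3.5 m.

d ≈ 3.5 m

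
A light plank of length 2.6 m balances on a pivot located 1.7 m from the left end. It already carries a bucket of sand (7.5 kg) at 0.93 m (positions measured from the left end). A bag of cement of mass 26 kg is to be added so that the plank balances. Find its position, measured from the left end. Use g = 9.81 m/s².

x ≈ 1.92 m from the left end

Sum moments about the pivot (at 1.7 m from the left end) (the support reaction has zero arm there).
Bucket of sand: 7.5 × 9.81 = 73.58 N down at 0.93 m → arm 0.77 m, τ = 73.58 × 0.77 = 56.66 N·m counterclockwise.
Net moment of existing loads = 56.66 N·m counterclockwise.
The bag of cement weighs 26 × 9.81 = 255.1 N and must supply an equal clockwise moment, so its lever arm about the pivot is 56.66 / 255.1 = 0.222 m.
That puts it at 1.7 + 0.222 = 1.92 m from the left end.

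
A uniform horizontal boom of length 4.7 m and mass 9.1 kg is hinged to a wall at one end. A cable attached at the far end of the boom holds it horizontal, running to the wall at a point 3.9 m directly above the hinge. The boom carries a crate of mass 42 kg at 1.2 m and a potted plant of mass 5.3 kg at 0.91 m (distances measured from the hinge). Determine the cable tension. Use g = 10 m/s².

T ≈ 255 N

About the hinge:
Beam weight: 9.1 × 10 = 91 N down at 2.35 m → arm 2.35 m, τ = 91 × 2.35 = 213.8 N·m clockwise.
Crate: 42 × 10 = 420 N down at 1.2 m → arm 1.2 m, τ = 420 × 1.2 = 504 N·m clockwise.
Potted plant: 5.3 × 10 = 53 N down at 0.91 m → arm 0.91 m, τ = 53 × 0.91 = 48.23 N·m clockwise.
Total clockwise load moment = 766 N·m.
The cable tension T acts at 4.7 m; only its component perpendicular to the boom, T sinθ, produces torque. sinθ = h/√(h²+d²) = 3.9/√(3.9²+4.7²) = 0.6386.
Setting net torque to zero: T × 4.7 × 0.6386 = 766 → T = 766 / 3.001 = 255 N.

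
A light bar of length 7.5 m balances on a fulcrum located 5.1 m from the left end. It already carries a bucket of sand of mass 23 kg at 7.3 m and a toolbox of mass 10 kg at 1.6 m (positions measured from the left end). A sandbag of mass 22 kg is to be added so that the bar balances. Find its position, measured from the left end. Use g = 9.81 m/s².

Take moments about the fulcrum (at 5.1 m from the left end).
Bucket of sand: 23 × 9.81 = 225.6 N down at 7.3 m → arm 2.2 m, τ = 225.6 × 2.2 = 496.3 N·m clockwise.
Toolbox: 10 × 9.81 = 98.1 N down at 1.6 m → arm 3.5 m, τ = 98.1 × 3.5 = 343.3 N·m counterclockwise.
Net moment of existing loads = 153 N·m clockwise.
The sandbag weighs 22 × 9.81 = 215.8 N and must supply an equal counterclockwise moment, so its lever arm about the fulcrum is 153 / 215.8 = 0.709 m.
That puts it at 5.1 − 0.709 = 4.39 m from the left end.

x ≈ 4.39 m from the left end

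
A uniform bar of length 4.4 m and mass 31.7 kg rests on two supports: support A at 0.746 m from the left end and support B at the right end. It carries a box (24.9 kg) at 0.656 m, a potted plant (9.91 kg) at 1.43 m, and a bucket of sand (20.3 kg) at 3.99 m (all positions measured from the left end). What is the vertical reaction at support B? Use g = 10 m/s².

Take moments about support A.
Beam weight: 31.7 × 10 = 317 N down at 2.2 m → arm 1.454 m, τ = 317 × 1.454 = 460.9 N·m clockwise.
Box: 24.9 × 10 = 249 N down at 0.656 m → arm 0.09 m, τ = 249 × 0.09 = 22.41 N·m counterclockwise.
Potted plant: 9.91 × 10 = 99.1 N down at 1.43 m → arm 0.684 m, τ = 99.1 × 0.684 = 67.78 N·m clockwise.
Bucket of sand: 20.3 × 10 = 203 N down at 3.99 m → arm 3.244 m, τ = 203 × 3.244 = 658.5 N·m clockwise.
Net load moment about support A = 1165 N·m clockwise.
Reaction R at support B is upward at 4.4 m, arm 3.654 m → moment R × 3.654 counterclockwise.
Balancing moments: R × 3.654 = 1165, giving R = 319 N.

R_B ≈ 319 N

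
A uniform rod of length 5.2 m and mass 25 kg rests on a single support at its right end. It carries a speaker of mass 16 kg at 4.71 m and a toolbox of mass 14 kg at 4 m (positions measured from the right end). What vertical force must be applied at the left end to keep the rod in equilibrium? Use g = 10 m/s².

F ≈ 378 N

Sum moments about the right end (the unknown pivot reaction has zero arm there).
Beam weight: 25 × 10 = 250 N down at 2.6 m → arm 2.6 m, τ = 250 × 2.6 = 650 N·m counterclockwise.
Speaker: 16 × 10 = 160 N down at 4.71 m → arm 4.71 m, τ = 160 × 4.71 = 753.6 N·m counterclockwise.
Toolbox: 14 × 10 = 140 N down at 4 m → arm 4 m, τ = 140 × 4 = 560 N·m counterclockwise.
Net moment of the loads = 1964 N·m counterclockwise.
The upward force F acts at the left end, arm 5.2 m, giving F × 5.2 clockwise.
Balancing moments: F × 5.2 = 1964, giving F = 1964 / 5.2 = 378 N.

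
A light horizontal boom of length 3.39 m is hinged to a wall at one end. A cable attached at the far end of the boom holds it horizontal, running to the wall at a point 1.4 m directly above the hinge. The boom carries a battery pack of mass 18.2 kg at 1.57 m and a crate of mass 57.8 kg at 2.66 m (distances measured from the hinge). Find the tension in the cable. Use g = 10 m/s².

T ≈ 1410 N

Sum moments about the hinge (the unknown hinge reaction has zero arm there).
Battery pack: 18.2 × 10 = 182 N down at 1.57 m → arm 1.57 m, τ = 182 × 1.57 = 285.7 N·m clockwise.
Crate: 57.8 × 10 = 578 N down at 2.66 m → arm 2.66 m, τ = 578 × 2.66 = 1537 N·m clockwise.
Total clockwise load moment = 1823 N·m.
The cable tension T acts at 3.39 m; only its component perpendicular to the boom, T sinθ, produces torque. sinθ = h/√(h²+d²) = 1.4/√(1.4²+3.39²) = 0.3817.
Στ = 0 ⇒ T × 3.39 × 0.3817 = 1823 ⇒ T = 1823 / 1.294 = 1410 N.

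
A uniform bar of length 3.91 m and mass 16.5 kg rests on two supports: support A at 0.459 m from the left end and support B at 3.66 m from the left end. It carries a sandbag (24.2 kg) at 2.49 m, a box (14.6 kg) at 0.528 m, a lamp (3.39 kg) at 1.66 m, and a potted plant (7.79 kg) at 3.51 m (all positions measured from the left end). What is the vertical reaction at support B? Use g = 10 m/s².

Taking torques about support A:
Beam weight: 16.5 × 10 = 165 N down at 1.955 m → arm 1.496 m, τ = 165 × 1.496 = 246.8 N·m clockwise.
Sandbag: 24.2 × 10 = 242 N down at 2.49 m → arm 2.031 m, τ = 242 × 2.031 = 491.5 N·m clockwise.
Box: 14.6 × 10 = 146 N down at 0.528 m → arm 0.069 m, τ = 146 × 0.069 = 10.07 N·m clockwise.
Lamp: 3.39 × 10 = 33.9 N down at 1.66 m → arm 1.201 m, τ = 33.9 × 1.201 = 40.71 N·m clockwise.
Potted plant: 7.79 × 10 = 77.9 N down at 3.51 m → arm 3.051 m, τ = 77.9 × 3.051 = 237.7 N·m clockwise.
Net load moment about support A = 1027 N·m clockwise.
Reaction R at support B is upward at 3.66 m, arm 3.201 m → moment R × 3.201 counterclockwise.
Setting net torque to zero: R × 3.201 = 1027 → R = 321 N.

R_B ≈ 321 N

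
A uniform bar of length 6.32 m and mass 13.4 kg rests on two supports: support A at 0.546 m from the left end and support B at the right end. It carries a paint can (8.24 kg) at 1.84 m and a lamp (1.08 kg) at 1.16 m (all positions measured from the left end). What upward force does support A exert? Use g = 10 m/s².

R_A ≈ 147 N

Choose support B as the axis so its reaction then has zero moment arm.
Beam weight: 13.4 × 10 = 134 N down at 3.16 m → arm 3.16 m, τ = 134 × 3.16 = 423.4 N·m counterclockwise.
Paint can: 8.24 × 10 = 82.4 N down at 1.84 m → arm 4.48 m, τ = 82.4 × 4.48 = 369.2 N·m counterclockwise.
Lamp: 1.08 × 10 = 10.8 N down at 1.16 m → arm 5.16 m, τ = 10.8 × 5.16 = 55.73 N·m counterclockwise.
Net load moment about support B = 848.3 N·m counterclockwise.
Reaction R at support A is upward at 0.546 m, arm 5.774 m → moment R × 5.774 clockwise.
Στ = 0 ⇒ R × 5.774 = 848.3 ⇒ R = 147 N.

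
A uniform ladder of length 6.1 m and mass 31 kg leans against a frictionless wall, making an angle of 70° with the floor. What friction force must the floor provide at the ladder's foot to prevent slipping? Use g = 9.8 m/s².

f ≈ 55.3 N

Take moments about the foot of the ladder.
Ladder weight 31×9.8 = 303.8 N acts at 3.05 m along the ladder; its horizontal arm is 3.05·cos70° = 1.043 m → τ = 316.9 N·m clockwise.
Wall normal N acts horizontally at the top; its moment arm is the height L sinθ = 6.1·sin70° = 5.732 m, counterclockwise.
Στ = 0 ⇒ N × 5.732 = 316.9 ⇒ N = 55.3 N.
ΣFx = 0: friction at the foot balances the wall's push, so f = N_wall = 55.3 N.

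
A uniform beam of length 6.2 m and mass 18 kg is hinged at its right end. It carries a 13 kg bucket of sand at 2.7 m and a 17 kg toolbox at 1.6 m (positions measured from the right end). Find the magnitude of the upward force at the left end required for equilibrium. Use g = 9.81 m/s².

Choose the right end as the axis so the unknown pivot reaction has zero arm there.
Beam weight: 18 × 9.81 = 176.6 N down at 3.1 m → arm 3.1 m, τ = 176.6 × 3.1 = 547.5 N·m counterclockwise.
Bucket of sand: 13 × 9.81 = 127.5 N down at 2.7 m → arm 2.7 m, τ = 127.5 × 2.7 = 344.2 N·m counterclockwise.
Toolbox: 17 × 9.81 = 166.8 N down at 1.6 m → arm 1.6 m, τ = 166.8 × 1.6 = 266.9 N·m counterclockwise.
Net moment of the loads = 1159 N·m counterclockwise.
The upward force F acts at the left end, arm 6.2 m, giving F × 6.2 clockwise.
For rotational equilibrium, F × 6.2 = 1159, so F = 1159 / 6.2 = 187 N.

F ≈ 187 N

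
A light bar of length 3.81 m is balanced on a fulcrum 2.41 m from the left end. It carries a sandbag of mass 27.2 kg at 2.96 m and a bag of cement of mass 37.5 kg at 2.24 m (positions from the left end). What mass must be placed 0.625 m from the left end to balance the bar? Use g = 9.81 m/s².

Taking torques about the fulcrum (at 2.41 m from the left end):
Sandbag: 27.2 × 9.81 = 266.8 N down at 2.96 m → arm 0.55 m, τ = 266.8 × 0.55 = 146.7 N·m clockwise.
Bag of cement: 37.5 × 9.81 = 367.9 N down at 2.24 m → arm 0.17 m, τ = 367.9 × 0.17 = 62.54 N·m counterclockwise.
Net moment of known loads = 84.16 N·m clockwise.
An unknown mass m at 0.625 m has arm 1.785 m; its moment is m·g·1.785 counterclockwise.
Στ = 0 ⇒ m × 9.81 × 1.785 = 84.16 ⇒ m = 84.16 / (9.81 × 1.785) = 4.81 kg.

m ≈ 4.81 kg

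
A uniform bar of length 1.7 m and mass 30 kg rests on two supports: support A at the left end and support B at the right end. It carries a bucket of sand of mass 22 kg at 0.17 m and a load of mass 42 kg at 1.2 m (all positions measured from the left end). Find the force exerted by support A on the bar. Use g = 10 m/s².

About support B:
Beam weight: 30 × 10 = 300 N down at 0.85 m → arm 0.85 m, τ = 300 × 0.85 = 255 N·m counterclockwise.
Bucket of sand: 22 × 10 = 220 N down at 0.17 m → arm 1.53 m, τ = 220 × 1.53 = 336.6 N·m counterclockwise.
Load: 42 × 10 = 420 N down at 1.2 m → arm 0.5 m, τ = 420 × 0.5 = 210 N·m counterclockwise.
Net load moment about support B = 801.6 N·m counterclockwise.
Reaction R at support A is upward at 0 m, arm 1.7 m → moment R × 1.7 clockwise.
Setting net torque to zero: R × 1.7 = 801.6 → R = 472 N.

R_A ≈ 472 N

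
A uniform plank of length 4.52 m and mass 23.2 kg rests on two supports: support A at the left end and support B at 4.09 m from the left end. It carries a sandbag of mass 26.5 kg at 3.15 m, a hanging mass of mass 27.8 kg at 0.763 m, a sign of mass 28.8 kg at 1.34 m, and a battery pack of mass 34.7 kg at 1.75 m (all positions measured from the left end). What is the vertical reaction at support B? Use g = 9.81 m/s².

R_B ≈ 615 N

Take moments about support A.
Beam weight: 23.2 × 9.81 = 227.6 N down at 2.26 m → arm 2.26 m, τ = 227.6 × 2.26 = 514.4 N·m clockwise.
Sandbag: 26.5 × 9.81 = 260 N down at 3.15 m → arm 3.15 m, τ = 260 × 3.15 = 819 N·m clockwise.
Hanging mass: 27.8 × 9.81 = 272.7 N down at 0.763 m → arm 0.763 m, τ = 272.7 × 0.763 = 208.1 N·m clockwise.
Sign: 28.8 × 9.81 = 282.5 N down at 1.34 m → arm 1.34 m, τ = 282.5 × 1.34 = 378.6 N·m clockwise.
Battery pack: 34.7 × 9.81 = 340.4 N down at 1.75 m → arm 1.75 m, τ = 340.4 × 1.75 = 595.7 N·m clockwise.
Net load moment about support A = 2516 N·m clockwise.
Reaction R at support B is upward at 4.09 m, arm 4.09 m → moment R × 4.09 counterclockwise.
For rotational equilibrium, R × 4.09 = 2516, so R = 615 N.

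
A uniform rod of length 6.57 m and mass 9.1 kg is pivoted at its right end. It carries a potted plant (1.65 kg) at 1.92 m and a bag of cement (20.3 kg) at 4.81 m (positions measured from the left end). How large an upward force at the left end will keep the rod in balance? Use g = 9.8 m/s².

F ≈ 109 N

Taking torques about the right end:
Beam weight: 9.1 × 9.8 = 89.18 N down at 3.285 m → arm 3.285 m, τ = 89.18 × 3.285 = 293 N·m counterclockwise.
Potted plant: 1.65 × 9.8 = 16.17 N down at 1.92 m → arm 4.65 m, τ = 16.17 × 4.65 = 75.19 N·m counterclockwise.
Bag of cement: 20.3 × 9.8 = 198.9 N down at 4.81 m → arm 1.76 m, τ = 198.9 × 1.76 = 350.1 N·m counterclockwise.
Net moment of the loads = 718.3 N·m counterclockwise.
The upward force F acts at the left end, arm 6.57 m, giving F × 6.57 clockwise.
Setting net torque to zero: F × 6.57 = 718.3 → F = 718.3 / 6.57 = 109 N.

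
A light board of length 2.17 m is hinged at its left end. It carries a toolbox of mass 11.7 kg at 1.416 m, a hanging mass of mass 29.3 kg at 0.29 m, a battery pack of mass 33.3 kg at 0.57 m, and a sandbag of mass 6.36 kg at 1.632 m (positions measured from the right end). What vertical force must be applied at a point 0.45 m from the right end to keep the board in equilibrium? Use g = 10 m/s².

F ≈ 701 N

Sum moments about the left end (the unknown pivot reaction has zero arm there).
Toolbox: 11.7 × 10 = 117 N down at 1.416 m → arm 0.754 m, τ = 117 × 0.754 = 88.22 N·m clockwise.
Hanging mass: 29.3 × 10 = 293 N down at 0.29 m → arm 1.88 m, τ = 293 × 1.88 = 550.8 N·m clockwise.
Battery pack: 33.3 × 10 = 333 N down at 0.57 m → arm 1.6 m, τ = 333 × 1.6 = 532.8 N·m clockwise.
Sandbag: 6.36 × 10 = 63.6 N down at 1.632 m → arm 0.538 m, τ = 63.6 × 0.538 = 34.22 N·m clockwise.
Net moment of the loads = 1206 N·m clockwise.
The upward force F acts at a point 0.45 m from the right end, arm 1.72 m, giving F × 1.72 counterclockwise.
For rotational equilibrium, F × 1.72 = 1206, so F = 1206 / 1.72 = 701 N.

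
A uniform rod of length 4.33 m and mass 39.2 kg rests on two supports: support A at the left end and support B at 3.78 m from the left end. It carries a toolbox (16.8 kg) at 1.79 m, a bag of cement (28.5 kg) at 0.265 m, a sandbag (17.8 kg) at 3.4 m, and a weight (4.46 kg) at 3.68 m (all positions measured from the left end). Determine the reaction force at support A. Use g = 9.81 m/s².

R_A ≈ 530 N

Take moments about support B.
Beam weight: 39.2 × 9.81 = 384.6 N down at 2.165 m → arm 1.615 m, τ = 384.6 × 1.615 = 621.1 N·m counterclockwise.
Toolbox: 16.8 × 9.81 = 164.8 N down at 1.79 m → arm 1.99 m, τ = 164.8 × 1.99 = 328 N·m counterclockwise.
Bag of cement: 28.5 × 9.81 = 279.6 N down at 0.265 m → arm 3.515 m, τ = 279.6 × 3.515 = 982.8 N·m counterclockwise.
Sandbag: 17.8 × 9.81 = 174.6 N down at 3.4 m → arm 0.38 m, τ = 174.6 × 0.38 = 66.35 N·m counterclockwise.
Weight: 4.46 × 9.81 = 43.75 N down at 3.68 m → arm 0.1 m, τ = 43.75 × 0.1 = 4.375 N·m counterclockwise.
Net load moment about support B = 2003 N·m counterclockwise.
Reaction R at support A is upward at 0 m, arm 3.78 m → moment R × 3.78 clockwise.
Balancing moments: R × 3.78 = 2003, giving R = 530 N.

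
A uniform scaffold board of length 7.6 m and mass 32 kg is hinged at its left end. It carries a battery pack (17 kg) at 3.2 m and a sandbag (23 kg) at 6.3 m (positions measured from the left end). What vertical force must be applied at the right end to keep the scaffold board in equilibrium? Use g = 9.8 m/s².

Taking torques about the left end:
Beam weight: 32 × 9.8 = 313.6 N down at 3.8 m → arm 3.8 m, τ = 313.6 × 3.8 = 1192 N·m clockwise.
Battery pack: 17 × 9.8 = 166.6 N down at 3.2 m → arm 3.2 m, τ = 166.6 × 3.2 = 533.1 N·m clockwise.
Sandbag: 23 × 9.8 = 225.4 N down at 6.3 m → arm 6.3 m, τ = 225.4 × 6.3 = 1420 N·m clockwise.
Net moment of the loads = 3145 N·m clockwise.
The upward force F acts at the right end, arm 7.6 m, giving F × 7.6 counterclockwise.
Balancing moments: F × 7.6 = 3145, giving F = 3145 / 7.6 = 414 N.

F ≈ 414 N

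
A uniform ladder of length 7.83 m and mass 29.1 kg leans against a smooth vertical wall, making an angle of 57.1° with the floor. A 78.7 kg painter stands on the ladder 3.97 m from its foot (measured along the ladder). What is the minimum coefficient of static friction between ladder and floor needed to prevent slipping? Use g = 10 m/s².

μ_min ≈ 0.327

Choose the foot of the ladder as the axis so the floor normal and friction both act there and drop out.
Ladder weight 29.1×10 = 291 N acts at 3.915 m along the ladder; its horizontal arm is 3.915·cos57.1° = 2.127 m → τ = 619 N·m clockwise.
Painter: 78.7×10 = 787 N at 3.97 m → arm 2.156 m → τ = 1697 N·m clockwise.
Wall normal N acts horizontally at the top; its moment arm is the height L sinθ = 7.83·sin57.1° = 6.574 m, counterclockwise.
Setting net torque to zero: N × 6.574 = 2316 → N = 352.3 N.
ΣFx = 0 ⇒ f = N_wall = 352.3 N. ΣFy = 0 ⇒ N_floor = 1078 N.
μ_min = f / N_floor = 352.3 / 1078 = 0.327.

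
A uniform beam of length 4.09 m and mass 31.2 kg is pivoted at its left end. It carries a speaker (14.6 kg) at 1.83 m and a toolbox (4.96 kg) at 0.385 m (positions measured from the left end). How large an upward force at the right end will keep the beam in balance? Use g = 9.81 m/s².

F ≈ 222 N

Choose the left end as the axis so the unknown pivot reaction has zero arm there.
Beam weight: 31.2 × 9.81 = 306.1 N down at 2.045 m → arm 2.045 m, τ = 306.1 × 2.045 = 626 N·m clockwise.
Speaker: 14.6 × 9.81 = 143.2 N down at 1.83 m → arm 1.83 m, τ = 143.2 × 1.83 = 262.1 N·m clockwise.
Toolbox: 4.96 × 9.81 = 48.66 N down at 0.385 m → arm 0.385 m, τ = 48.66 × 0.385 = 18.73 N·m clockwise.
Net moment of the loads = 906.8 N·m clockwise.
The upward force F acts at the right end, arm 4.09 m, giving F × 4.09 counterclockwise.
Setting net torque to zero: F × 4.09 = 906.8 → F = 906.8 / 4.09 = 222 N.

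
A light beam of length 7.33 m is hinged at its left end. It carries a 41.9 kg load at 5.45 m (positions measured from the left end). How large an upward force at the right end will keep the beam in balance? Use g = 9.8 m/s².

F ≈ 305 N

Taking torques about the left end:
Load: 41.9 × 9.8 = 410.6 N down at 5.45 m → arm 5.45 m, τ = 410.6 × 5.45 = 2238 N·m clockwise.
Net moment of the loads = 2238 N·m clockwise.
The upward force F acts at the right end, arm 7.33 m, giving F × 7.33 counterclockwise.
Balancing moments: F × 7.33 = 2238, giving F = 2238 / 7.33 = 305 N.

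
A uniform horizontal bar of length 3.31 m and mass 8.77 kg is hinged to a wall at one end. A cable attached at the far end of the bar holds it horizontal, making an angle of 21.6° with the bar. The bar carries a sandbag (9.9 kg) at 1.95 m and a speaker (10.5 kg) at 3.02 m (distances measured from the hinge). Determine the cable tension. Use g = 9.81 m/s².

Taking torques about the hinge:
Beam weight: 8.77 × 9.81 = 86.03 N down at 1.655 m → arm 1.655 m, τ = 86.03 × 1.655 = 142.4 N·m clockwise.
Sandbag: 9.9 × 9.81 = 97.12 N down at 1.95 m → arm 1.95 m, τ = 97.12 × 1.95 = 189.4 N·m clockwise.
Speaker: 10.5 × 9.81 = 103 N down at 3.02 m → arm 3.02 m, τ = 103 × 3.02 = 311.1 N·m clockwise.
Total clockwise load moment = 642.9 N·m.
The cable tension T acts at 3.31 m; only its component perpendicular to the bar, T sinθ, produces torque. sin 21.6° = 0.3681.
Στ = 0 ⇒ T × 3.31 × 0.3681 = 642.9 ⇒ T = 642.9 / 1.218 = 528 N.

T ≈ 528 N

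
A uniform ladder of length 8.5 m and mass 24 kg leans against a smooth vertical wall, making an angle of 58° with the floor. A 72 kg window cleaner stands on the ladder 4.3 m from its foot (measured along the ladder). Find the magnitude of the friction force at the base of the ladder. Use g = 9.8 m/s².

Taking torques about the foot of the ladder:
Ladder weight 24×9.8 = 235.2 N acts at 4.25 m along the ladder; its horizontal arm is 4.25·cos58° = 2.252 m → τ = 529.7 N·m clockwise.
Window cleaner: 72×9.8 = 705.6 N at 4.3 m → arm 2.279 m → τ = 1608 N·m clockwise.
Wall normal N acts horizontally at the top; its moment arm is the height L sinθ = 8.5·sin58° = 7.208 m, counterclockwise.
Balancing moments: N × 7.208 = 2138, giving N = 297 N.
ΣFx = 0: friction at the foot balances the wall's push, so f = N_wall = 297 N.

f ≈ 297 N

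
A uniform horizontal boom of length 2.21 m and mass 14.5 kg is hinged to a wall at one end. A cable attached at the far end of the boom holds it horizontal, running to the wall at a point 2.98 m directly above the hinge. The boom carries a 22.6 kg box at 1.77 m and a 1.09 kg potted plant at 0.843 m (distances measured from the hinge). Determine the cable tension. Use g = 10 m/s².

T ≈ 321 N

Take moments about the hinge.
Beam weight: 14.5 × 10 = 145 N down at 1.105 m → arm 1.105 m, τ = 145 × 1.105 = 160.2 N·m clockwise.
Box: 22.6 × 10 = 226 N down at 1.77 m → arm 1.77 m, τ = 226 × 1.77 = 400 N·m clockwise.
Potted plant: 1.09 × 10 = 10.9 N down at 0.843 m → arm 0.843 m, τ = 10.9 × 0.843 = 9.189 N·m clockwise.
Total clockwise load moment = 569.4 N·m.
The cable tension T acts at 2.21 m; only its component perpendicular to the boom, T sinθ, produces torque. sinθ = h/√(h²+d²) = 2.98/√(2.98²+2.21²) = 0.8032.
Setting net torque to zero: T × 2.21 × 0.8032 = 569.4 → T = 569.4 / 1.775 = 321 N.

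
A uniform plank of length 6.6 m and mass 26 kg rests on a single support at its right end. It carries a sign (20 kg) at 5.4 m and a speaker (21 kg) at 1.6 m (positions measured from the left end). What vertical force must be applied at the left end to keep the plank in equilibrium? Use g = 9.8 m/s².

Sum moments about the right end (the unknown pivot reaction has zero arm there).
Beam weight: 26 × 9.8 = 254.8 N down at 3.3 m → arm 3.3 m, τ = 254.8 × 3.3 = 840.8 N·m counterclockwise.
Sign: 20 × 9.8 = 196 N down at 5.4 m → arm 1.2 m, τ = 196 × 1.2 = 235.2 N·m counterclockwise.
Speaker: 21 × 9.8 = 205.8 N down at 1.6 m → arm 5 m, τ = 205.8 × 5 = 1029 N·m counterclockwise.
Net moment of the loads = 2105 N·m counterclockwise.
The upward force F acts at the left end, arm 6.6 m, giving F × 6.6 clockwise.
For rotational equilibrium, F × 6.6 = 2105, so F = 2105 / 6.6 = 319 N.

F ≈ 319 N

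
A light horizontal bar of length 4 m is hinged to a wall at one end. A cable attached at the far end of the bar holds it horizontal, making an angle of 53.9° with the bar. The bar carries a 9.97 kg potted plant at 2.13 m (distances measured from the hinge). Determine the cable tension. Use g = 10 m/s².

T ≈ 65.7 N

Take moments about the hinge.
Potted plant: 9.97 × 10 = 99.7 N down at 2.13 m → arm 2.13 m, τ = 99.7 × 2.13 = 212.4 N·m clockwise.
Total clockwise load moment = 212.4 N·m.
The cable tension T acts at 4 m; only its component perpendicular to the bar, T sinθ, produces torque. sin 53.9° = 0.808.
Setting net torque to zero: T × 4 × 0.808 = 212.4 → T = 212.4 / 3.232 = 65.7 N.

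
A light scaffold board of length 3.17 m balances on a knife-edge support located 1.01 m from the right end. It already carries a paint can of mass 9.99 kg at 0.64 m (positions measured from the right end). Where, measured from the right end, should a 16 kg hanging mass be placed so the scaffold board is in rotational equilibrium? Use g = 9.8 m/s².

x ≈ 1.24 m from the right end

About the knife-edge support (at 1.01 m from the right end):
Paint can: 9.99 × 9.8 = 97.9 N down at 0.64 m → arm 0.37 m, τ = 97.9 × 0.37 = 36.22 N·m clockwise.
Net moment of existing loads = 36.22 N·m clockwise.
The hanging mass weighs 16 × 9.8 = 156.8 N and must supply an equal counterclockwise moment, so its lever arm about the knife-edge support is 36.22 / 156.8 = 0.231 m.
That puts it at 1.01 + 0.231 = 1.24 m from the right end.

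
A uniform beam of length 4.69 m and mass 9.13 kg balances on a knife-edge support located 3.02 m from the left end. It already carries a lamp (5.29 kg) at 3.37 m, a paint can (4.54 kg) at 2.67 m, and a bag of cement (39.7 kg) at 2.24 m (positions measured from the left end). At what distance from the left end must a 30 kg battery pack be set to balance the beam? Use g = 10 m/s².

x ≈ 4.25 m from the left end

Choose the knife-edge support (at 3.02 m from the left end) as the axis so the support reaction has zero arm there.
Beam weight: 9.13 × 10 = 91.3 N down at 2.345 m → arm 0.675 m, τ = 91.3 × 0.675 = 61.63 N·m counterclockwise.
Lamp: 5.29 × 10 = 52.9 N down at 3.37 m → arm 0.35 m, τ = 52.9 × 0.35 = 18.51 N·m clockwise.
Paint can: 4.54 × 10 = 45.4 N down at 2.67 m → arm 0.35 m, τ = 45.4 × 0.35 = 15.89 N·m counterclockwise.
Bag of cement: 39.7 × 10 = 397 N down at 2.24 m → arm 0.78 m, τ = 397 × 0.78 = 309.7 N·m counterclockwise.
Net moment of existing loads = 368.7 N·m counterclockwise.
The battery pack weighs 30 × 10 = 300 N and must supply an equal clockwise moment, so its lever arm about the knife-edge support is 368.7 / 300 = 1.23 m.
That puts it at 3.02 + 1.23 = 4.25 m from the left end.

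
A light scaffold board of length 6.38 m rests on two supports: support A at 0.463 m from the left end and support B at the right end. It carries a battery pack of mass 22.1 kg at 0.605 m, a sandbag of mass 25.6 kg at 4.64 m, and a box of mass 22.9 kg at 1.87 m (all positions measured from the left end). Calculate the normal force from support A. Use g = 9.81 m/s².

R_A ≈ 457 N

Sum moments about support B (its reaction then has zero moment arm).
Battery pack: 22.1 × 9.81 = 216.8 N down at 0.605 m → arm 5.775 m, τ = 216.8 × 5.775 = 1252 N·m counterclockwise.
Sandbag: 25.6 × 9.81 = 251.1 N down at 4.64 m → arm 1.74 m, τ = 251.1 × 1.74 = 436.9 N·m counterclockwise.
Box: 22.9 × 9.81 = 224.6 N down at 1.87 m → arm 4.51 m, τ = 224.6 × 4.51 = 1013 N·m counterclockwise.
Net load moment about support B = 2702 N·m counterclockwise.
Reaction R at support A is upward at 0.463 m, arm 5.917 m → moment R × 5.917 clockwise.
Balancing moments: R × 5.917 = 2702, giving R = 457 N.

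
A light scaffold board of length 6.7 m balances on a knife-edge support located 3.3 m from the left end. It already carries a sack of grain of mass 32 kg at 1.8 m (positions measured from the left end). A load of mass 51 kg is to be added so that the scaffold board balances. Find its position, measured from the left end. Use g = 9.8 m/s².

Sum moments about the knife-edge support (at 3.3 m from the left end) (the support reaction has zero arm there).
Sack of grain: 32 × 9.8 = 313.6 N down at 1.8 m → arm 1.5 m, τ = 313.6 × 1.5 = 470.4 N·m counterclockwise.
Net moment of existing loads = 470.4 N·m counterclockwise.
The load weighs 51 × 9.8 = 499.8 N and must supply an equal clockwise moment, so its lever arm about the knife-edge support is 470.4 / 499.8 = 0.941 m.
That puts it at 3.3 + 0.941 = 4.24 m from the left end.

x ≈ 4.24 m from the left end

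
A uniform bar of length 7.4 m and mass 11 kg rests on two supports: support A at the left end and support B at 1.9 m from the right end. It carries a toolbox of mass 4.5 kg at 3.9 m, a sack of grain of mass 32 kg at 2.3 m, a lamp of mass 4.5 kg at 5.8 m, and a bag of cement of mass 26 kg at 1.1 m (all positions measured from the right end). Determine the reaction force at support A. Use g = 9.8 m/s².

Take moments about support B.
Beam weight: 11 × 9.8 = 107.8 N down at 3.7 m → arm 1.8 m, τ = 107.8 × 1.8 = 194 N·m counterclockwise.
Toolbox: 4.5 × 9.8 = 44.1 N down at 3.9 m → arm 2 m, τ = 44.1 × 2 = 88.2 N·m counterclockwise.
Sack of grain: 32 × 9.8 = 313.6 N down at 2.3 m → arm 0.4 m, τ = 313.6 × 0.4 = 125.4 N·m counterclockwise.
Lamp: 4.5 × 9.8 = 44.1 N down at 5.8 m → arm 3.9 m, τ = 44.1 × 3.9 = 172 N·m counterclockwise.
Bag of cement: 26 × 9.8 = 254.8 N down at 1.1 m → arm 0.8 m, τ = 254.8 × 0.8 = 203.8 N·m clockwise.
Net load moment about support B = 375.8 N·m counterclockwise.
Reaction R at support A is upward at 7.4 m, arm 5.5 m → moment R × 5.5 clockwise.
Balancing moments: R × 5.5 = 375.8, giving R = 68.3 N.

R_A ≈ 68.3 N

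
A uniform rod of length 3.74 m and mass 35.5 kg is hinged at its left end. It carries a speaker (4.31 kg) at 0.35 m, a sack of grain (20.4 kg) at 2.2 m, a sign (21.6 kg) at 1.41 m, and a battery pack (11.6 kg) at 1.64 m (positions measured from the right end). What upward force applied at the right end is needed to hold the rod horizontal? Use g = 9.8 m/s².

Take moments about the left end.
Beam weight: 35.5 × 9.8 = 347.9 N down at 1.87 m → arm 1.87 m, τ = 347.9 × 1.87 = 650.6 N·m clockwise.
Speaker: 4.31 × 9.8 = 42.24 N down at 0.35 m → arm 3.39 m, τ = 42.24 × 3.39 = 143.2 N·m clockwise.
Sack of grain: 20.4 × 9.8 = 199.9 N down at 2.2 m → arm 1.54 m, τ = 199.9 × 1.54 = 307.8 N·m clockwise.
Sign: 21.6 × 9.8 = 211.7 N down at 1.41 m → arm 2.33 m, τ = 211.7 × 2.33 = 493.3 N·m clockwise.
Battery pack: 11.6 × 9.8 = 113.7 N down at 1.64 m → arm 2.1 m, τ = 113.7 × 2.1 = 238.8 N·m clockwise.
Net moment of the loads = 1834 N·m clockwise.
The upward force F acts at the right end, arm 3.74 m, giving F × 3.74 counterclockwise.
For rotational equilibrium, F × 3.74 = 1834, so F = 1834 / 3.74 = 490 N.

F ≈ 490 N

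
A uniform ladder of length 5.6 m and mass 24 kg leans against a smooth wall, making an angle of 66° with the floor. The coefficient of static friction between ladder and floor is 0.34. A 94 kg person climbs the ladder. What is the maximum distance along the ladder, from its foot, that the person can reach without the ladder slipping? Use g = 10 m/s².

About the foot of the ladder:
Ladder weight 24×10 = 240 N acts at 2.8 m along the ladder; its horizontal arm is 2.8·cos66° = 1.139 m → τ = 273.4 N·m clockwise.
Person weight 94×10 = 940 N at distance d → arm d·cos66° → τ = 940·d·0.4067 clockwise.
Wall normal N at the top has arm L sinθ = 5.116 m counterclockwise, so Στ = 0 gives N·5.116 = 273.4 + 382.3·d.
ΣFy = 0 ⇒ N_floor = 1180 N, so the maximum friction is μ_s·N_floor = 0.34×1180 = 401.2 N. ΣFx = 0 ⇒ N_wall = f, so at the slipping point N = 401.2 N.
Substituting: 401.2×5.116 = 273.4 + 382.3·d ⇒ d = (2053 − 273.4) / 382.3 = 4.65 m.

d ≈ 4.65 m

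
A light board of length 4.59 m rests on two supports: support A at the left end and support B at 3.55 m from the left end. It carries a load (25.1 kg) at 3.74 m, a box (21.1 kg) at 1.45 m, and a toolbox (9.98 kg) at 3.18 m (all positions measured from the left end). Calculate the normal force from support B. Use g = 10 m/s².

R_B ≈ 440 N

Take moments about support A.
Load: 25.1 × 10 = 251 N down at 3.74 m → arm 3.74 m, τ = 251 × 3.74 = 938.7 N·m clockwise.
Box: 21.1 × 10 = 211 N down at 1.45 m → arm 1.45 m, τ = 211 × 1.45 = 305.9 N·m clockwise.
Toolbox: 9.98 × 10 = 99.8 N down at 3.18 m → arm 3.18 m, τ = 99.8 × 3.18 = 317.4 N·m clockwise.
Net load moment about support A = 1562 N·m clockwise.
Reaction R at support B is upward at 3.55 m, arm 3.55 m → moment R × 3.55 counterclockwise.
Setting net torque to zero: R × 3.55 = 1562 → R = 440 N.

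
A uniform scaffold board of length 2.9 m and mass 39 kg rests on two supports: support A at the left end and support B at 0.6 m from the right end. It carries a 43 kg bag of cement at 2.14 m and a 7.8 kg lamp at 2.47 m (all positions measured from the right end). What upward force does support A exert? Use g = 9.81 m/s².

R_A ≈ 486 N

Choose support B as the axis so its reaction then has zero moment arm.
Beam weight: 39 × 9.81 = 382.6 N down at 1.45 m → arm 0.85 m, τ = 382.6 × 0.85 = 325.2 N·m counterclockwise.
Bag of cement: 43 × 9.81 = 421.8 N down at 2.14 m → arm 1.54 m, τ = 421.8 × 1.54 = 649.6 N·m counterclockwise.
Lamp: 7.8 × 9.81 = 76.52 N down at 2.47 m → arm 1.87 m, τ = 76.52 × 1.87 = 143.1 N·m counterclockwise.
Net load moment about support B = 1118 N·m counterclockwise.
Reaction R at support A is upward at 2.9 m, arm 2.3 m → moment R × 2.3 clockwise.
Balancing moments: R × 2.3 = 1118, giving R = 486 N.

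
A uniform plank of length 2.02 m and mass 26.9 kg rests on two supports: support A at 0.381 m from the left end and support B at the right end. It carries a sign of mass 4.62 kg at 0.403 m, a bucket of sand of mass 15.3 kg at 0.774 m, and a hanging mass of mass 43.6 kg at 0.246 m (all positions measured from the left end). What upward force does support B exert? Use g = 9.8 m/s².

Sum moments about support A (its reaction then has zero moment arm).
Beam weight: 26.9 × 9.8 = 263.6 N down at 1.01 m → arm 0.629 m, τ = 263.6 × 0.629 = 165.8 N·m clockwise.
Sign: 4.62 × 9.8 = 45.28 N down at 0.403 m → arm 0.022 m, τ = 45.28 × 0.022 = 0.9962 N·m clockwise.
Bucket of sand: 15.3 × 9.8 = 149.9 N down at 0.774 m → arm 0.393 m, τ = 149.9 × 0.393 = 58.91 N·m clockwise.
Hanging mass: 43.6 × 9.8 = 427.3 N down at 0.246 m → arm 0.135 m, τ = 427.3 × 0.135 = 57.69 N·m counterclockwise.
Net load moment about support A = 168 N·m clockwise.
Reaction R at support B is upward at 2.02 m, arm 1.639 m → moment R × 1.639 counterclockwise.
Setting net torque to zero: R × 1.639 = 168 → R = 103 N.

R_B ≈ 103 N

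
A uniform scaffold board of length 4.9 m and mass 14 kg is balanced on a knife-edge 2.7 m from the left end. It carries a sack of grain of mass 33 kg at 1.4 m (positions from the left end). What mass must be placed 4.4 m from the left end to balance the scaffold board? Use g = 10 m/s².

m ≈ 27.3 kg

Sum moments about the knife-edge (at 2.7 m from the left end) (the support reaction has zero arm there).
Beam weight: 14 × 10 = 140 N down at 2.45 m → arm 0.25 m, τ = 140 × 0.25 = 35 N·m counterclockwise.
Sack of grain: 33 × 10 = 330 N down at 1.4 m → arm 1.3 m, τ = 330 × 1.3 = 429 N·m counterclockwise.
Net moment of known loads = 464 N·m counterclockwise.
An unknown mass m at 4.4 m has arm 1.7 m; its moment is m·g·1.7 clockwise.
Setting net torque to zero: m × 10 × 1.7 = 464 → m = 464 / (10 × 1.7) = 27.3 kg.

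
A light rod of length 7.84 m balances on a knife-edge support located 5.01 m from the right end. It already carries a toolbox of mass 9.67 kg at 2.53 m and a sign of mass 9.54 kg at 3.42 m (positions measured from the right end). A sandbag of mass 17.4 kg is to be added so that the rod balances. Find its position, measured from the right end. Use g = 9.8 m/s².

Choose the knife-edge support (at 5.01 m from the right end) as the axis so the support reaction has zero arm there.
Toolbox: 9.67 × 9.8 = 94.77 N down at 2.53 m → arm 2.48 m, τ = 94.77 × 2.48 = 235 N·m clockwise.
Sign: 9.54 × 9.8 = 93.49 N down at 3.42 m → arm 1.59 m, τ = 93.49 × 1.59 = 148.6 N·m clockwise.
Net moment of existing loads = 383.6 N·m clockwise.
The sandbag weighs 17.4 × 9.8 = 170.5 N and must supply an equal counterclockwise moment, so its lever arm about the knife-edge support is 383.6 / 170.5 = 2.25 m.
That puts it at 5.01 + 2.25 = 7.26 m from the right end.

x ≈ 7.26 m from the right end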